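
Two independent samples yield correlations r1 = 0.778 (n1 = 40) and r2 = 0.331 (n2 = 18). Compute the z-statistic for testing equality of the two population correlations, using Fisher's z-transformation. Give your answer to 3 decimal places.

2.275

Fisher z-transforms: z1 = atanh(0.778) = 1.040284, z2 = atanh(0.331) = 0.343951; difference d = 0.696333
Var(d) = 1/37 + 1/15 = 0.0270270 + 0.0666667 = 0.0936937
z = d/√Var(d) = 0.696333 / √0.0936937 = 0.696333 / 0.306094 = 2.275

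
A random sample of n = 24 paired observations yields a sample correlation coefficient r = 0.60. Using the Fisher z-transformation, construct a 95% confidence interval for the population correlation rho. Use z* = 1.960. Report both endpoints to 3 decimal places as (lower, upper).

(0.259, 0.808)

Fisher z: z_r = atanh(r) = ½·ln((1+0.60)/(1−0.60)) = 0.693147
SE(z) = 1/√(n−3) = 1/√21 = 0.218218
95% ⇒ z* = 1.960; margin = 1.960·0.218218 = 0.427707
CI on z-scale: (0.265440, 1.120854)
Back-transform: tanh(0.265440) = 0.259377, tanh(1.120854) = 0.807866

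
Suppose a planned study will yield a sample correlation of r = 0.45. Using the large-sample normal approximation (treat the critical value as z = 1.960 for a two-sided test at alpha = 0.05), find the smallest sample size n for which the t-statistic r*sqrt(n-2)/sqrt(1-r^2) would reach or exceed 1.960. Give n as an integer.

18

r√(n−2)/√(1−r²) ≥ 1.960  ⇔  n−2 ≥ (1.960)²·(1−r²)/r²
(1−r²)/r² = (1−0.2025)/0.2025 = 3.9383
n ≥ 2 + 3.8416·3.9383 = 2 + 15.1294 = 17.1294
⌈17.1294⌉ = 18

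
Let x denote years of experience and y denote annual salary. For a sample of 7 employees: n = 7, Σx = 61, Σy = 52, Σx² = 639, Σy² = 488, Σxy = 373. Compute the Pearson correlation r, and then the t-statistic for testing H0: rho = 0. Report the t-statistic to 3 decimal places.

S_xy = nΣxy − ΣxΣy = 7·373 − 61·52 = 2611 − 3172 = -561
S_xx = nΣx² − (Σx)² = 7·639 − 61² = 4473 − 3721 = 752
S_yy = nΣy² − (Σy)² = 7·488 − 52² = 3416 − 2704 = 712
r = S_xy / √(S_xx·S_yy) = -561 / √(752·712) = -561 / √535424 = -561 / 731.7267 = -0.7667
t = r·√(n−2)/√(1−r²) = -0.7667·√5 / √(1−0.587829) = -1.714393 / 0.642005 = -2.670

-2.670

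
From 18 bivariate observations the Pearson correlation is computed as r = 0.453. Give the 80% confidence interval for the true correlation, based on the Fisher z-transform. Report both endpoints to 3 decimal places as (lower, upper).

Fisher z: z_r = atanh(r) = ½·ln((1+0.453)/(1−0.453)) = 0.488468
SE(z) = 1/√(n−3) = 1/√15 = 0.258199
80% ⇒ z* = 1.282; margin = 1.282·0.258199 = 0.331011
CI on z-scale: (0.157457, 0.819479)
Back-transform: tanh(0.157457) = 0.156169, tanh(0.819479) = 0.674786

(0.156, 0.675)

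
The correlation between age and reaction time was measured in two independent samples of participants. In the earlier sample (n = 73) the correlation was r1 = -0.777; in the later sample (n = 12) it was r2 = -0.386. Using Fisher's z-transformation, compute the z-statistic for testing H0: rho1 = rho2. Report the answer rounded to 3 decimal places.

-1.781

z1 = atanh(-0.777) = -1.037755,  z2 = atanh(-0.386) = -0.407091
SE = √(1/(n1−3) + 1/(n2−3)) = √(1/70 + 1/9) = √(0.0142857 + 0.1111111) = √0.1253968 = 0.354114
z = (z1 − z2)/SE = (-1.037755 − (-0.407091)) / 0.354114 = -0.630664 / 0.354114 = -1.781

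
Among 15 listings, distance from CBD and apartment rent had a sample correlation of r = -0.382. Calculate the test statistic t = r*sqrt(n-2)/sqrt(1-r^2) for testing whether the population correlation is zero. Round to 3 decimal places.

-1.490

t = r·√(n−2) / √(1−r²) with r = -0.382, n = 15
  = -0.382·√13 / √(1 − 0.145924)
  = -0.382·3.605551 / 0.924162
  = -1.377320 / 0.924162 = -1.490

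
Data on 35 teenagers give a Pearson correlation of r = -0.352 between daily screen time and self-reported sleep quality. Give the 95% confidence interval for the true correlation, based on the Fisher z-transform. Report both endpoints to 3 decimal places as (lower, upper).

(-0.613, -0.021)

Fisher z: z_r = atanh(r) = ½·ln((1+(-0.352))/(1−(-0.352))) = -0.367725
SE(z) = 1/√(n−3) = 1/√32 = 0.176777
95% ⇒ z* = 1.960; margin = 1.960·0.176777 = 0.346483
CI on z-scale: (-0.714208, -0.021242)
Back-transform: tanh(-0.714208) = -0.613309, tanh(-0.021242) = -0.021239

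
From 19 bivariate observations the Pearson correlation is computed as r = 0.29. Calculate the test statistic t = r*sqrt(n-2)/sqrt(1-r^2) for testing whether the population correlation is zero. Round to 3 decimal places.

1.249

t = r·√(n−2) / √(1−r²) with r = 0.29, n = 19
  = 0.29·√17 / √(1 − 0.0841)
  = 0.29·4.123106 / 0.957027
  = 1.195701 / 0.957027 = 1.249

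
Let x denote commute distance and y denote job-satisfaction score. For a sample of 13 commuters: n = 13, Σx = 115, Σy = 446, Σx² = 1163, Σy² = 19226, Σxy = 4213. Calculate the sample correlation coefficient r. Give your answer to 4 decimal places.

S_xy = nΣxy − ΣxΣy = 13·4213 − 115·446 = 54769 − 51290 = 3479
S_xx = nΣx² − (Σx)² = 13·1163 − 115² = 15119 − 13225 = 1894
S_yy = nΣy² − (Σy)² = 13·19226 − 446² = 249938 − 198916 = 51022
r = S_xy / √(S_xx·S_yy) = 3479 / √(1894·51022) = 3479 / √96635668 = 3479 / 9830.3442 = 0.3539

0.3539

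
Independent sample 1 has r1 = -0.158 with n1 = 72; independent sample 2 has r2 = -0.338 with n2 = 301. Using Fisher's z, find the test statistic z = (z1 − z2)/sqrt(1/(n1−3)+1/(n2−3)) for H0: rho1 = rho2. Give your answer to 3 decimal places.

1.441

z1 = atanh(-0.158) = -0.159335,  z2 = atanh(-0.338) = -0.351833
SE = √(1/(n1−3) + 1/(n2−3)) = √(1/69 + 1/298) = √(0.0144928 + 0.0033557) = √0.0178485 = 0.133598
z = (z1 − z2)/SE = (-0.159335 − (-0.351833)) / 0.133598 = 0.192498 / 0.133598 = 1.441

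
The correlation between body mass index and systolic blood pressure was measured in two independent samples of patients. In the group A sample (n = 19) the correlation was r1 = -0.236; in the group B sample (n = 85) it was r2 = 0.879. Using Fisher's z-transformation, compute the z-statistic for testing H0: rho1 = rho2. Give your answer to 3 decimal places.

-5.898

z1 = atanh(-0.236) = -0.240534,  z2 = atanh(0.879) = 1.371352
SE = √(1/(n1−3) + 1/(n2−3)) = √(1/16 + 1/82) = √(0.0625000 + 0.0121951) = √0.0746951 = 0.273304
z = (z1 − z2)/SE = (-0.240534 − 1.371352) / 0.273304 = -1.611886 / 0.273304 = -5.898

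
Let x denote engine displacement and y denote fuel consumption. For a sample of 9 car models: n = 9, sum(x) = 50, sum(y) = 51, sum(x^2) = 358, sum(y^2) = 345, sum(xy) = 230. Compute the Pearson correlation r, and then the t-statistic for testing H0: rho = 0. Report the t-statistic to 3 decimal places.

-3.476

Numerator: nΣxy − (Σx)(Σy) = 9·230 − (50)(51) = -480
Denominator: √[(nΣx²−(Σx)²)(nΣy²−(Σy)²)]
  nΣx²−(Σx)² = 9·358 − 2500 = 722;  nΣy²−(Σy)² = 9·345 − 2601 = 504
  √(722·504) = √363888 = 603.2313
r = -480 / 603.2313 = -0.7957
t = r·√(n−2)/√(1−r²) = -0.7957·√7 / √(1−0.633138) = -2.105224 / 0.605691 = -3.476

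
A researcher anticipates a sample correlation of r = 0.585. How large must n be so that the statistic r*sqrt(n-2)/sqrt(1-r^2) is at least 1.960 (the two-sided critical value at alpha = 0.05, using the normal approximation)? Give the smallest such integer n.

Need r·√(n−2)/√(1−r²) ≥ 1.960
√(n−2) ≥ 1.960·√(1−0.342225) / 0.585 = 1.960·0.811033 / 0.585 = 2.7173
n−2 ≥ 7.3837  ⇒  n ≥ 9.3837
Smallest integer n = 10

10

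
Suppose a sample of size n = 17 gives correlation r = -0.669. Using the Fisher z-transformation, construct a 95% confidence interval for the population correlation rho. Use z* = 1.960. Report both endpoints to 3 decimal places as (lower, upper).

z_r = atanh(-0.669) = -0.808931;  SE = 1/√(n−3) = 1/√14 = 0.267261
z-limits: -0.808931 ± 1.960·0.267261 = -0.808931 ± 0.523832 = [-1.332763, -0.285099]
ρ-limits: (tanh -1.332763, tanh -0.285099) = (-0.870, -0.278)

(-0.870, -0.278)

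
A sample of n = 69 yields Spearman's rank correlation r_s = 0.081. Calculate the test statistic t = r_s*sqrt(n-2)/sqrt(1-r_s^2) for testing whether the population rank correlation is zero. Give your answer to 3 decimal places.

t = r_s·√(n−2) / √(1−r_s²) with r_s = 0.081, n = 69
  = 0.081·√67 / √(1 − 0.006561)
  = 0.081·8.185353 / 0.996714
  = 0.663014 / 0.996714 = 0.665

0.665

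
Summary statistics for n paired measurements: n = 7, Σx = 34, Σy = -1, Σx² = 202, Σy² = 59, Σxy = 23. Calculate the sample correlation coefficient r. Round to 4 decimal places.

S_xy = nΣxy − ΣxΣy = 7·23 − 34·(-1) = 161 − (-34) = 195
S_xx = nΣx² − (Σx)² = 7·202 − 34² = 1414 − 1156 = 258
S_yy = nΣy² − (Σy)² = 7·59 − (-1)² = 413 − 1 = 412
r = S_xy / √(S_xx·S_yy) = 195 / √(258·412) = 195 / √106296 = 195 / 326.0307 = 0.5981

0.5981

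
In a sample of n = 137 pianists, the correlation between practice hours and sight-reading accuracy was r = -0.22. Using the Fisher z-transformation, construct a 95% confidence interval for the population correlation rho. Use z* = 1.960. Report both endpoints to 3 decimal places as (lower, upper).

(-0.374, -0.054)

Fisher z: z_r = atanh(r) = ½·ln((1+(-0.22))/(1−(-0.22))) = -0.223656
SE(z) = 1/√(n−3) = 1/√134 = 0.086387
95% ⇒ z* = 1.960; margin = 1.960·0.086387 = 0.169319
CI on z-scale: (-0.392975, -0.054337)
Back-transform: tanh(-0.392975) = -0.373922, tanh(-0.054337) = -0.054284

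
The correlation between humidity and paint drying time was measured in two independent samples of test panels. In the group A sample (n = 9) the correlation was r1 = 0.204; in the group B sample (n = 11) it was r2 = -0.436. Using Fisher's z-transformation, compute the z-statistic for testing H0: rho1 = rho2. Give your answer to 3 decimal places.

1.248

Fisher z-transforms: z1 = atanh(0.204) = 0.206903, z2 = atanh(-0.436) = -0.467281; difference d = 0.674184
Var(d) = 1/6 + 1/8 = 0.1666667 + 0.1250000 = 0.2916667
z = d/√Var(d) = 0.674184 / √0.2916667 = 0.674184 / 0.540062 = 1.248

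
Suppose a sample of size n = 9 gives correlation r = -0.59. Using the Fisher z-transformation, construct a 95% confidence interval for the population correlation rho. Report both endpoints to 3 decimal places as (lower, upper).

z_r = atanh(-0.59) = -0.677666;  SE = 1/√(n−3) = 1/√6 = 0.408248
z-limits: -0.677666 ± 1.960·0.408248 = -0.677666 ± 0.800166 = [-1.477832, 0.122500]
ρ-limits: (tanh -1.477832, tanh 0.122500) = (-0.901, 0.122)

(-0.901, 0.122)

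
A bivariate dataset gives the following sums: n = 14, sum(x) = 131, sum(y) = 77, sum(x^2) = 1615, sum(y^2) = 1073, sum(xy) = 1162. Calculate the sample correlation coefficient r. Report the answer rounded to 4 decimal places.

0.8781

S_xy = nΣxy − ΣxΣy = 14·1162 − 131·77 = 16268 − 10087 = 6181
S_xx = nΣx² − (Σx)² = 14·1615 − 131² = 22610 − 17161 = 5449
S_yy = nΣy² − (Σy)² = 14·1073 − 77² = 15022 − 5929 = 9093
r = S_xy / √(S_xx·S_yy) = 6181 / √(5449·9093) = 6181 / √49547757 = 6181 / 7039.0168 = 0.8781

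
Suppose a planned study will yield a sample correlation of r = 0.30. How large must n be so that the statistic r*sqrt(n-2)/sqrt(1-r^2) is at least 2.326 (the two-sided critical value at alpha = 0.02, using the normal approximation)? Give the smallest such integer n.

57

r√(n−2)/√(1−r²) ≥ 2.326  ⇔  n−2 ≥ (2.326)²·(1−r²)/r²
(1−r²)/r² = (1−0.0900)/0.0900 = 10.1111
n ≥ 2 + 5.410276·10.1111 = 2 + 54.7038 = 56.7038
⌈56.7038⌉ = 57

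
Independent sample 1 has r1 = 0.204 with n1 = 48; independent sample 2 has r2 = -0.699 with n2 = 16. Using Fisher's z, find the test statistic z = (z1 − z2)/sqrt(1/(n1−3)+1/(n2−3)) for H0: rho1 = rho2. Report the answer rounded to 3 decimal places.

z1 = atanh(0.204) = 0.206903,  z2 = atanh(-0.699) = -0.865342
SE = √(1/(n1−3) + 1/(n2−3)) = √(1/45 + 1/13) = √(0.0222222 + 0.0769231) = √0.0991453 = 0.314873
z = (z1 − z2)/SE = (0.206903 − (-0.865342)) / 0.314873 = 1.072245 / 0.314873 = 3.405

3.405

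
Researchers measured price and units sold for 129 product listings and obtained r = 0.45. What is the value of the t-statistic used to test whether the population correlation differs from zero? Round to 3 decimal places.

5.679

t = r·√(n−2) / √(1−r²) with r = 0.45, n = 129
  = 0.45·√127 / √(1 − 0.2025)
  = 0.45·11.269428 / 0.893029
  = 5.071243 / 0.893029 = 5.679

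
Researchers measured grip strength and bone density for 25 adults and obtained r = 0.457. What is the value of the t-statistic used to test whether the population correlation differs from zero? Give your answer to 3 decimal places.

1 − r² = 1 − 0.208849 = 0.791151;  √(1−r²) = 0.889467
√(n−2) = √23 = 4.795832
t = r·√(n−2)/√(1−r²) = 0.457 · 4.795832 / 0.889467 = 2.464

2.464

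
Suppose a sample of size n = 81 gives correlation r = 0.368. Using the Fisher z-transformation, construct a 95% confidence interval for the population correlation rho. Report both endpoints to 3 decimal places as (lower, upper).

z_r = atanh(0.368) = 0.386108;  SE = 1/√(n−3) = 1/√78 = 0.113228
z-limits: 0.386108 ± 1.960·0.113228 = 0.386108 ± 0.221927 = [0.164181, 0.608035]
ρ-limits: (tanh 0.164181, tanh 0.608035) = (0.163, 0.543)

(0.163, 0.543)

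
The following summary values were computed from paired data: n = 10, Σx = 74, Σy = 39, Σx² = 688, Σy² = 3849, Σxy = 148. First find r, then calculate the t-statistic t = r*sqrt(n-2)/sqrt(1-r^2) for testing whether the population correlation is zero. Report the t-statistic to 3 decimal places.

Numerator: nΣxy − (Σx)(Σy) = 10·148 − (74)(39) = -1406
Denominator: √[(nΣx²−(Σx)²)(nΣy²−(Σy)²)]
  nΣx²−(Σx)² = 10·688 − 5476 = 1404;  nΣy²−(Σy)² = 10·3849 − 1521 = 36969
  √(1404·36969) = √51904476 = 7204.4761
r = -1406 / 7204.4761 = -0.1952
t = r·√(n−2)/√(1−r²) = -0.1952·√8 / √(1−0.038103) = -0.552109 / 0.980763 = -0.563

-0.563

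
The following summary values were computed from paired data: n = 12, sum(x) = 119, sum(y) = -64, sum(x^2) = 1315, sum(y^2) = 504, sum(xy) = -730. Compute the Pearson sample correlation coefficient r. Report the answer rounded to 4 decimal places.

S_xy = nΣxy − ΣxΣy = 12·(-730) − 119·(-64) = -8760 − (-7616) = -1144
S_xx = nΣx² − (Σx)² = 12·1315 − 119² = 15780 − 14161 = 1619
S_yy = nΣy² − (Σy)² = 12·504 − (-64)² = 6048 − 4096 = 1952
r = S_xy / √(S_xx·S_yy) = -1144 / √(1619·1952) = -1144 / √3160288 = -1144 / 1777.7199 = -0.6435

-0.6435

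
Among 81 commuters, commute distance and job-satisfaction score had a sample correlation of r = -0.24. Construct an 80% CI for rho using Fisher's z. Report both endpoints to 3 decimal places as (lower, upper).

(-0.371, -0.099)

Fisher z: z_r = atanh(r) = ½·ln((1+(-0.24))/(1−(-0.24))) = -0.244774
SE(z) = 1/√(n−3) = 1/√78 = 0.113228
80% ⇒ z* = 1.282; margin = 1.282·0.113228 = 0.145158
CI on z-scale: (-0.389932, -0.099616)
Back-transform: tanh(-0.389932) = -0.371302, tanh(-0.099616) = -0.099288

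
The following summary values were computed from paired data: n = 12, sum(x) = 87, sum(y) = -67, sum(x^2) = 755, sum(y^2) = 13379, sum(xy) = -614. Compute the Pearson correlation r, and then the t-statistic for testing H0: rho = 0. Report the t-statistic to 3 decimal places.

S_xy = nΣxy − ΣxΣy = 12·(-614) − 87·(-67) = -7368 − (-5829) = -1539
S_xx = nΣx² − (Σx)² = 12·755 − 87² = 9060 − 7569 = 1491
S_yy = nΣy² − (Σy)² = 12·13379 − (-67)² = 160548 − 4489 = 156059
r = S_xy / √(S_xx·S_yy) = -1539 / √(1491·156059) = -1539 / √232683969 = -1539 / 15253.9821 = -0.1009
t = r·√(n−2)/√(1−r²) = -0.1009·√10 / √(1−0.010181) = -0.319074 / 0.994896 = -0.321

-0.321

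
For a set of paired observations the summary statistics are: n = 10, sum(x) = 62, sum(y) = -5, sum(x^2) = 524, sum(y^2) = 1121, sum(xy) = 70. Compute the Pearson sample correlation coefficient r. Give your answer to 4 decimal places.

Numerator: nΣxy − (Σx)(Σy) = 10·70 − (62)(-5) = 1010
Denominator: √[(nΣx²−(Σx)²)(nΣy²−(Σy)²)]
  nΣx²−(Σx)² = 10·524 − 3844 = 1396;  nΣy²−(Σy)² = 10·1121 − 25 = 11185
  √(1396·11185) = √15614260 = 3951.4883
r = 1010 / 3951.4883 = 0.2556

0.2556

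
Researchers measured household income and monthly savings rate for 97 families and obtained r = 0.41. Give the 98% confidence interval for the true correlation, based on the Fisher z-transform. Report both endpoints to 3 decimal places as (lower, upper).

Fisher z: z_r = atanh(r) = ½·ln((1+0.41)/(1−0.41)) = 0.435611
SE(z) = 1/√(n−3) = 1/√94 = 0.103142
98% ⇒ z* = 2.326; margin = 2.326·0.103142 = 0.239908
CI on z-scale: (0.195703, 0.675519)
Back-transform: tanh(0.195703) = 0.193242, tanh(0.675519) = 0.588599

(0.193, 0.589)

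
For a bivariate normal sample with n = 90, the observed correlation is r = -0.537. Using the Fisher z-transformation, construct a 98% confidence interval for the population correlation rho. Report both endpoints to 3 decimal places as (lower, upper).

(-0.691, -0.337)

Fisher z: z_r = atanh(r) = ½·ln((1+(-0.537))/(1−(-0.537))) = -0.599930
SE(z) = 1/√(n−3) = 1/√87 = 0.107211
98% ⇒ z* = 2.326; margin = 2.326·0.107211 = 0.249373
CI on z-scale: (-0.849303, -0.350557)
Back-transform: tanh(-0.849303) = -0.690705, tanh(-0.350557) = -0.336869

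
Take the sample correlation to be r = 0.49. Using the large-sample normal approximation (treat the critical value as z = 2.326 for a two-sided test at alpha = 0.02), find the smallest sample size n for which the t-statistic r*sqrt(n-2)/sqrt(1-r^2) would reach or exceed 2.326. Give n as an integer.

20

r√(n−2)/√(1−r²) ≥ 2.326  ⇔  n−2 ≥ (2.326)²·(1−r²)/r²
(1−r²)/r² = (1−0.2401)/0.2401 = 3.1649
n ≥ 2 + 5.410276·3.1649 = 2 + 17.1230 = 19.1230
⌈19.1230⌉ = 20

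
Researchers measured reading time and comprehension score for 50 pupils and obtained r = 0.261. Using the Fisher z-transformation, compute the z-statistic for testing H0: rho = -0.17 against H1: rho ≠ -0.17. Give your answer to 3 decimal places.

3.009

z_r = atanh(0.261) = 0.267181,  z_0 = atanh(-0.17) = -0.171667
SE = 1/√(n−3) = 1/√47 = 0.145865
z = (z_r − z_0)/SE = (0.267181 − (-0.171667)) / 0.145865 = 0.438848 / 0.145865 = 3.009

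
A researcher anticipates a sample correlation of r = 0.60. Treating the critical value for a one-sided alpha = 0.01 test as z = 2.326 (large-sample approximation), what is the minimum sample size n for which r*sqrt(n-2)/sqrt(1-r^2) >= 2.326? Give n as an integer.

r√(n−2)/√(1−r²) ≥ 2.326  ⇔  n−2 ≥ (2.326)²·(1−r²)/r²
(1−r²)/r² = (1−0.3600)/0.3600 = 1.7778
n ≥ 2 + 5.410276·1.7778 = 2 + 9.6184 = 11.6184
⌈11.6184⌉ = 12

12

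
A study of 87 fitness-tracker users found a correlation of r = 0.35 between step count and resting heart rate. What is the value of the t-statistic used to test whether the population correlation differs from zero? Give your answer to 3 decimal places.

3.445

t = r·√(n−2) / √(1−r²) with r = 0.35, n = 87
  = 0.35·√85 / √(1 − 0.1225)
  = 0.35·9.219544 / 0.936750
  = 3.226840 / 0.936750 = 3.445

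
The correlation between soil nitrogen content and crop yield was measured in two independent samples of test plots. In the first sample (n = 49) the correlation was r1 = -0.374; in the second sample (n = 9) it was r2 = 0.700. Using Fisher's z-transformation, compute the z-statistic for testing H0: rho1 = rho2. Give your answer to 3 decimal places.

-2.904

Fisher z-transforms: z1 = atanh(-0.374) = -0.393066, z2 = atanh(0.700) = 0.867301; difference d = -1.260367
Var(d) = 1/46 + 1/6 = 0.0217391 + 0.1666667 = 0.1884058
z = d/√Var(d) = -1.260367 / √0.1884058 = -1.260367 / 0.434057 = -2.904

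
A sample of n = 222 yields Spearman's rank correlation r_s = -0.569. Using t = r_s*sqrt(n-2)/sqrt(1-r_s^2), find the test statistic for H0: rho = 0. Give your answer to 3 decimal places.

-10.263

1 − r_s² = 1 − 0.323761 = 0.676239;  √(1−r_s²) = 0.822338
√(n−2) = √220 = 14.832397
t = r_s·√(n−2)/√(1−r_s²) = -0.569 · 14.832397 / 0.822338 = -10.263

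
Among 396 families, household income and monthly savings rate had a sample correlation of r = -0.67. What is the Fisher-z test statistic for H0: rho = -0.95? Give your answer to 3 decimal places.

20.241

z_r = atanh(-0.67) = -0.810743,  z_0 = atanh(-0.95) = -1.831781
SE = 1/√(n−3) = 1/√393 = 0.050443
z = (z_r − z_0)/SE = (-0.810743 − (-1.831781)) / 0.050443 = 1.021038 / 0.050443 = 20.241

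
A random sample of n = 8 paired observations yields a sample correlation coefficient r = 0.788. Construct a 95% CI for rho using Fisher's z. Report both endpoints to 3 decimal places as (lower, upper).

(0.187, 0.960)

z_r = atanh(0.788) = 1.066133;  SE = 1/√(n−3) = 1/√5 = 0.447214
z-limits: 1.066133 ± 1.960·0.447214 = 1.066133 ± 0.876539 = [0.189594, 1.942672]
ρ-limits: (tanh 0.189594, tanh 1.942672) = (0.187, 0.960)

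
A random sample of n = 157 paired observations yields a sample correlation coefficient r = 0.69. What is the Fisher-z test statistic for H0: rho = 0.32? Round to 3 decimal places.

6.407

z_r = atanh(0.69) = 0.847956,  z_0 = atanh(0.32) = 0.331647
SE = 1/√(n−3) = 1/√154 = 0.080582
z = (z_r − z_0)/SE = (0.847956 − 0.331647) / 0.080582 = 0.516309 / 0.080582 = 6.407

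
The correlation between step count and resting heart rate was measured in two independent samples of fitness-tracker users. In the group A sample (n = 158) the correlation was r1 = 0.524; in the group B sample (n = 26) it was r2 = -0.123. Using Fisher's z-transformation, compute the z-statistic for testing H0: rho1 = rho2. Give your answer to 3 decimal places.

3.157

Fisher z-transforms: z1 = atanh(0.524) = 0.581838, z2 = atanh(-0.123) = -0.123626; difference d = 0.705464
Var(d) = 1/155 + 1/23 = 0.0064516 + 0.0434783 = 0.0499299
z = d/√Var(d) = 0.705464 / √0.0499299 = 0.705464 / 0.223450 = 3.157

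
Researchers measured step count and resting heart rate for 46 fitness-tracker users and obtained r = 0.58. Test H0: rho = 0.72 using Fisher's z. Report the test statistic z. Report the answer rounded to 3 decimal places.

-1.608

z_r = atanh(0.58) = 0.662463,  z_0 = atanh(0.72) = 0.907645
SE = 1/√(n−3) = 1/√43 = 0.152499
z = (z_r − z_0)/SE = (0.662463 − 0.907645) / 0.152499 = -0.245182 / 0.152499 = -1.608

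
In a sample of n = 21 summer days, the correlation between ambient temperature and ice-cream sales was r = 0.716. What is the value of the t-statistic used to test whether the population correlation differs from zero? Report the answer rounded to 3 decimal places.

4.471

t = r·√(n−2) / √(1−r²) with r = 0.716, n = 21
  = 0.716·√19 / √(1 − 0.512656)
  = 0.716·4.358899 / 0.698100
  = 3.120972 / 0.698100 = 4.471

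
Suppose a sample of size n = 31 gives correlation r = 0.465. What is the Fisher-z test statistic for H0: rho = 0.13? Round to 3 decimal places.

z_r = atanh(0.465) = 0.503672,  z_0 = atanh(0.13) = 0.130740
SE = 1/√(n−3) = 1/√28 = 0.188982
z = (z_r − z_0)/SE = (0.503672 − 0.130740) / 0.188982 = 0.372932 / 0.188982 = 1.973

1.973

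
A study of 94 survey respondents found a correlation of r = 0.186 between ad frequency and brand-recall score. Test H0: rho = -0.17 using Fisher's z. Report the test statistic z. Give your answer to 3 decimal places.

3.433

Fisher z: atanh(0.186) = 0.188191, atanh(-0.17) = -0.171667
z = (z_r − z_0)·√(n−3) = (0.188191 − (-0.171667))·√91 = 0.359858 · 9.539392 = 3.433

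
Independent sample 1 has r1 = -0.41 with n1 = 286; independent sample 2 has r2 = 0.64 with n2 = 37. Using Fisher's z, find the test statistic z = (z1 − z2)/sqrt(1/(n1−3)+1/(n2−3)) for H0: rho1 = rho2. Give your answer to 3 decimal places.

-6.577

z1 = atanh(-0.41) = -0.435611,  z2 = atanh(0.64) = 0.758174
SE = √(1/(n1−3) + 1/(n2−3)) = √(1/283 + 1/34) = √(0.0035336 + 0.0294118) = √0.0329454 = 0.181509
z = (z1 − z2)/SE = (-0.435611 − 0.758174) / 0.181509 = -1.193785 / 0.181509 = -6.577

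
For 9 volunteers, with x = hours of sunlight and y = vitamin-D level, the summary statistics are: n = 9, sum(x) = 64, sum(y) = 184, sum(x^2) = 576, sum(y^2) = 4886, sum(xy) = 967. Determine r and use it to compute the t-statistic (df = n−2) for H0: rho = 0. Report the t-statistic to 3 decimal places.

-6.499

S_xy = nΣxy − ΣxΣy = 9·967 − 64·184 = 8703 − 11776 = -3073
S_xx = nΣx² − (Σx)² = 9·576 − 64² = 5184 − 4096 = 1088
S_yy = nΣy² − (Σy)² = 9·4886 − 184² = 43974 − 33856 = 10118
r = S_xy / √(S_xx·S_yy) = -3073 / √(1088·10118) = -3073 / √11008384 = -3073 / 3317.8885 = -0.9262
t = r·√(n−2)/√(1−r²) = -0.9262·√7 / √(1−0.857846) = -2.450495 / 0.377033 = -6.499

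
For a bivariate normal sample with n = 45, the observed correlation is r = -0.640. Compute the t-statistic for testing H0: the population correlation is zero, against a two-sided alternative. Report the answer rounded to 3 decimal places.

-5.462

t = r·√(n−2) / √(1−r²) with r = -0.640, n = 45
  = -0.640·√43 / √(1 − 0.409600)
  = -0.640·6.557439 / 0.768375
  = -4.196761 / 0.768375 = -5.462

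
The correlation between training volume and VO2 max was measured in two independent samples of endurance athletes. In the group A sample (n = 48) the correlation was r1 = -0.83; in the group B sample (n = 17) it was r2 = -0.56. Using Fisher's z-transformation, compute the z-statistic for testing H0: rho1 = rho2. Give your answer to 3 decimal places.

z1 = atanh(-0.83) = -1.188136,  z2 = atanh(-0.56) = -0.632833
SE = √(1/(n1−3) + 1/(n2−3)) = √(1/45 + 1/14) = √(0.0222222 + 0.0714286) = √0.0936508 = 0.306024
z = (z1 − z2)/SE = (-1.188136 − (-0.632833)) / 0.306024 = -0.555303 / 0.306024 = -1.815

-1.815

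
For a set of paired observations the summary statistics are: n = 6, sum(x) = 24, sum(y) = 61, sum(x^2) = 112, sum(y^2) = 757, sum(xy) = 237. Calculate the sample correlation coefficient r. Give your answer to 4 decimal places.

-0.1496

Numerator: nΣxy − (Σx)(Σy) = 6·237 − (24)(61) = -42
Denominator: √[(nΣx²−(Σx)²)(nΣy²−(Σy)²)]
  nΣx²−(Σx)² = 6·112 − 576 = 96;  nΣy²−(Σy)² = 6·757 − 3721 = 821
  √(96·821) = √78816 = 280.7419
r = -42 / 280.7419 = -0.1496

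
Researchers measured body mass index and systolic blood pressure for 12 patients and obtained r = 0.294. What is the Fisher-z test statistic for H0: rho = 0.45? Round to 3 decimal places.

-0.545

z_r = atanh(0.294) = 0.302939,  z_0 = atanh(0.45) = 0.484700
SE = 1/√(n−3) = 1/√9 = 0.333333
z = (z_r − z_0)/SE = (0.302939 − 0.484700) / 0.333333 = -0.181761 / 0.333333 = -0.545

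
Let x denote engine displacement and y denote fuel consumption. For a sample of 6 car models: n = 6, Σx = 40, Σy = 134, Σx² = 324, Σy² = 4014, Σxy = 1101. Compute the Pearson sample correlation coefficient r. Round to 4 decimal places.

Numerator: nΣxy − (Σx)(Σy) = 6·1101 − (40)(134) = 1246
Denominator: √[(nΣx²−(Σx)²)(nΣy²−(Σy)²)]
  nΣx²−(Σx)² = 6·324 − 1600 = 344;  nΣy²−(Σy)² = 6·4014 − 17956 = 6128
  √(344·6128) = √2108032 = 1451.9063
r = 1246 / 1451.9063 = 0.8582

0.8582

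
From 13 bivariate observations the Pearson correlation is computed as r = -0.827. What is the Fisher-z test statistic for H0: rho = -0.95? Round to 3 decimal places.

2.066

z_r = atanh(-0.827) = -1.178569,  z_0 = atanh(-0.95) = -1.831781
SE = 1/√(n−3) = 1/√10 = 0.316228
z = (z_r − z_0)/SE = (-1.178569 − (-1.831781)) / 0.316228 = 0.653212 / 0.316228 = 2.066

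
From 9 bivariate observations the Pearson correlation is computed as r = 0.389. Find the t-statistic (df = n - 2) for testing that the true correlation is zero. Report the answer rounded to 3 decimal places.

1.117

1 − r² = 1 − 0.151321 = 0.848679;  √(1−r²) = 0.921238
√(n−2) = √7 = 2.645751
t = r·√(n−2)/√(1−r²) = 0.389 · 2.645751 / 0.921238 = 1.117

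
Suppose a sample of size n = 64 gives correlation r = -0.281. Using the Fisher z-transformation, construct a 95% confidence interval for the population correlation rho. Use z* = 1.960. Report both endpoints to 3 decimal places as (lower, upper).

(-0.493, -0.038)

z_r = atanh(-0.281) = -0.288767;  SE = 1/√(n−3) = 1/√61 = 0.128037
z-limits: -0.288767 ± 1.960·0.128037 = -0.288767 ± 0.250953 = [-0.539720, -0.037814]
ρ-limits: (tanh -0.539720, tanh -0.037814) = (-0.493, -0.038)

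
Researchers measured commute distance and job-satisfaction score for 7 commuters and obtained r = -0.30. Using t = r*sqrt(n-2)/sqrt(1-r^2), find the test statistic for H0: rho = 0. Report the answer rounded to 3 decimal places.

-0.703

t = r·√(n−2) / √(1−r²) with r = -0.30, n = 7
  = -0.30·√5 / √(1 − 0.0900)
  = -0.30·2.236068 / 0.953939
  = -0.670820 / 0.953939 = -0.703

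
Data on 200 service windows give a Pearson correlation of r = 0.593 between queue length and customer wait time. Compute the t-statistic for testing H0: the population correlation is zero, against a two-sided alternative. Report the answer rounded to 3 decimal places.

10.363

1 − r² = 1 − 0.351649 = 0.648351;  √(1−r²) = 0.805202
√(n−2) = √198 = 14.071247
t = r·√(n−2)/√(1−r²) = 0.593 · 14.071247 / 0.805202 = 10.363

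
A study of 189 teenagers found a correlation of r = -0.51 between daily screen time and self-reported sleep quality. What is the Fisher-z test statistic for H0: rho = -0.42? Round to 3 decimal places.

-1.569

Fisher z: atanh(-0.51) = -0.562730, atanh(-0.42) = -0.447692
z = (z_r − z_0)·√(n−3) = (-0.562730 − (-0.447692))·√186 = -0.115038 · 13.638182 = -1.569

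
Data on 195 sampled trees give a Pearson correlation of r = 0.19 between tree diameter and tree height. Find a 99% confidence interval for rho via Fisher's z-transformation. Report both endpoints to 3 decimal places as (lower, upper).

z_r = atanh(0.19) = 0.192337;  SE = 1/√(n−3) = 1/√192 = 0.072169
z-limits: 0.192337 ± 2.576·0.072169 = 0.192337 ± 0.185907 = [0.006430, 0.378244]
ρ-limits: (tanh 0.006430, tanh 0.378244) = (0.006, 0.361)

(0.006, 0.361)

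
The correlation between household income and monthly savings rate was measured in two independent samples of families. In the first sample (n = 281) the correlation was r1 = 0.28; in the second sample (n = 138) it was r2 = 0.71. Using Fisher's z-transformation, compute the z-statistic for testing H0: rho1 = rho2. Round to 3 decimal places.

-5.715

Fisher z-transforms: z1 = atanh(0.28) = 0.287682, z2 = atanh(0.71) = 0.887184; difference d = -0.599502
Var(d) = 1/278 + 1/135 = 0.0035971 + 0.0074074 = 0.0110045
z = d/√Var(d) = -0.599502 / √0.0110045 = -0.599502 / 0.104902 = -5.715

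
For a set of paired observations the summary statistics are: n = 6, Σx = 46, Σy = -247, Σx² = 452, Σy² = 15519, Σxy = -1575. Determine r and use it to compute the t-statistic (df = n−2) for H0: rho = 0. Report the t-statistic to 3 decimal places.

S_xy = nΣxy − ΣxΣy = 6·(-1575) − 46·(-247) = -9450 − (-11362) = 1912
S_xx = nΣx² − (Σx)² = 6·452 − 46² = 2712 − 2116 = 596
S_yy = nΣy² − (Σy)² = 6·15519 − (-247)² = 93114 − 61009 = 32105
r = S_xy / √(S_xx·S_yy) = 1912 / √(596·32105) = 1912 / √19134580 = 1912 / 4374.3091 = 0.4371
t = r·√(n−2)/√(1−r²) = 0.4371·√4 / √(1−0.191056) = 0.874200 / 0.899413 = 0.972

0.972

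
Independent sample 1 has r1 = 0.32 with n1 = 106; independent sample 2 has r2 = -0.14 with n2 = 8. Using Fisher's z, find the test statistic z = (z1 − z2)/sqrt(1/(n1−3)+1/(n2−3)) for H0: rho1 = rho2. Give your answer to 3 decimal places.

Fisher z-transforms: z1 = atanh(0.32) = 0.331647, z2 = atanh(-0.14) = -0.140926; difference d = 0.472573
Var(d) = 1/103 + 1/5 = 0.0097087 + 0.2000000 = 0.2097087
z = d/√Var(d) = 0.472573 / √0.2097087 = 0.472573 / 0.457940 = 1.032

1.032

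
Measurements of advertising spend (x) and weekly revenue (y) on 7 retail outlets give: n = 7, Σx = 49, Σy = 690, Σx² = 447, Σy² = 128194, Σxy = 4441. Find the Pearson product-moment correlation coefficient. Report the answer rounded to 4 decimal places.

-0.1555

Numerator: nΣxy − (Σx)(Σy) = 7·4441 − (49)(690) = -2723
Denominator: √[(nΣx²−(Σx)²)(nΣy²−(Σy)²)]
  nΣx²−(Σx)² = 7·447 − 2401 = 728;  nΣy²−(Σy)² = 7·128194 − 476100 = 421258
  √(728·421258) = √306675824 = 17512.1622
r = -2723 / 17512.1622 = -0.1555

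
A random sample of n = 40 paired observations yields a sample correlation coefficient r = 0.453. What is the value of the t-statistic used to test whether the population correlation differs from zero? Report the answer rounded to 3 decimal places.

t = r·√(n−2) / √(1−r²) with r = 0.453, n = 40
  = 0.453·√38 / √(1 − 0.205209)
  = 0.453·6.164414 / 0.891511
  = 2.792480 / 0.891511 = 3.132

3.132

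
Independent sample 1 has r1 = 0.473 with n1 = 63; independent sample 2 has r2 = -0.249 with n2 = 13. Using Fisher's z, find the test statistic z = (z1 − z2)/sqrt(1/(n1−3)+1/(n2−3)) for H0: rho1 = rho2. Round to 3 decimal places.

2.249

z1 = atanh(0.473) = 0.513928,  z2 = atanh(-0.249) = -0.254346
SE = √(1/(n1−3) + 1/(n2−3)) = √(1/60 + 1/10) = √(0.0166667 + 0.1000000) = √0.1166667 = 0.341565
z = (z1 − z2)/SE = (0.513928 − (-0.254346)) / 0.341565 = 0.768274 / 0.341565 = 2.249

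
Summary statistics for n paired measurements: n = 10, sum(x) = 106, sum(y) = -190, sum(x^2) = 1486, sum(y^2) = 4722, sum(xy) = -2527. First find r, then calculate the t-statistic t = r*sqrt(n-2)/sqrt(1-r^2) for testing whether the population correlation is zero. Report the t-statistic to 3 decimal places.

-3.880

S_xy = nΣxy − ΣxΣy = 10·(-2527) − 106·(-190) = -25270 − (-20140) = -5130
S_xx = nΣx² − (Σx)² = 10·1486 − 106² = 14860 − 11236 = 3624
S_yy = nΣy² − (Σy)² = 10·4722 − (-190)² = 47220 − 36100 = 11120
r = S_xy / √(S_xx·S_yy) = -5130 / √(3624·11120) = -5130 / √40298880 = -5130 / 6348.1399 = -0.8081
t = r·√(n−2)/√(1−r²) = -0.8081·√8 / √(1−0.653026) = -2.285652 / 0.589045 = -3.880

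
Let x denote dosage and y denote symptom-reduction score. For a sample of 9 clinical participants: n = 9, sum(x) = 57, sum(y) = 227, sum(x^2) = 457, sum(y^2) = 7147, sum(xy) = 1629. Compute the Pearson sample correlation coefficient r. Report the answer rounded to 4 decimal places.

S_xy = nΣxy − ΣxΣy = 9·1629 − 57·227 = 14661 − 12939 = 1722
S_xx = nΣx² − (Σx)² = 9·457 − 57² = 4113 − 3249 = 864
S_yy = nΣy² − (Σy)² = 9·7147 − 227² = 64323 − 51529 = 12794
r = S_xy / √(S_xx·S_yy) = 1722 / √(864·12794) = 1722 / √11054016 = 1722 / 3324.7580 = 0.5179

0.5179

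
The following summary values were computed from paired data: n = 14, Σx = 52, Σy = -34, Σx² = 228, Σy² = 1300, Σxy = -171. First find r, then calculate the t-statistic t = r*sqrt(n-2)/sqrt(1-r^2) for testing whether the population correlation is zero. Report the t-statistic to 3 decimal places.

-0.770

Numerator: nΣxy − (Σx)(Σy) = 14·(-171) − (52)(-34) = -626
Denominator: √[(nΣx²−(Σx)²)(nΣy²−(Σy)²)]
  nΣx²−(Σx)² = 14·228 − 2704 = 488;  nΣy²−(Σy)² = 14·1300 − 1156 = 17044
  √(488·17044) = √8317472 = 2884.0028
r = -626 / 2884.0028 = -0.2171
t = r·√(n−2)/√(1−r²) = -0.2171·√12 / √(1−0.047132) = -0.752056 / 0.976150 = -0.770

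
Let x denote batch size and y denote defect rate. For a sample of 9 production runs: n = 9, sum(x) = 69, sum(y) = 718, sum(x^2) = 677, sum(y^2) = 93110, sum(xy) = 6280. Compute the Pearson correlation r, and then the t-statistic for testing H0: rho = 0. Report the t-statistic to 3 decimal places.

0.946

S_xy = nΣxy − ΣxΣy = 9·6280 − 69·718 = 56520 − 49542 = 6978
S_xx = nΣx² − (Σx)² = 9·677 − 69² = 6093 − 4761 = 1332
S_yy = nΣy² − (Σy)² = 9·93110 − 718² = 837990 − 515524 = 322466
r = S_xy / √(S_xx·S_yy) = 6978 / √(1332·322466) = 6978 / √429524712 = 6978 / 20724.9780 = 0.3367
t = r·√(n−2)/√(1−r²) = 0.3367·√7 / √(1−0.113367) = 0.890824 / 0.941612 = 0.946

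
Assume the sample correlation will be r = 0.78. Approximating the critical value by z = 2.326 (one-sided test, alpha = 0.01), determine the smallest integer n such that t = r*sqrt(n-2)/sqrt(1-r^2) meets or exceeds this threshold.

6

r√(n−2)/√(1−r²) ≥ 2.326  ⇔  n−2 ≥ (2.326)²·(1−r²)/r²
(1−r²)/r² = (1−0.6084)/0.6084 = 0.6437
n ≥ 2 + 5.410276·0.6437 = 2 + 3.4826 = 5.4826
⌈5.4826⌉ = 6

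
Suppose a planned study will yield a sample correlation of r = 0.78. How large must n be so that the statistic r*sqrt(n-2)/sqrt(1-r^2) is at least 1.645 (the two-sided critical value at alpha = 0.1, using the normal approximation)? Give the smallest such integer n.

4

r√(n−2)/√(1−r²) ≥ 1.645  ⇔  n−2 ≥ (1.645)²·(1−r²)/r²
(1−r²)/r² = (1−0.6084)/0.6084 = 0.6437
n ≥ 2 + 2.706025·0.6437 = 2 + 1.7419 = 3.7419
⌈3.7419⌉ = 4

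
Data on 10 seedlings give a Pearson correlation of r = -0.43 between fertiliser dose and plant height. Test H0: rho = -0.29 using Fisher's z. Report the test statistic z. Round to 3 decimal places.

Fisher z: atanh(-0.43) = -0.459897, atanh(-0.29) = -0.298566
z = (z_r − z_0)·√(n−3) = (-0.459897 − (-0.298566))·√7 = -0.161331 · 2.645751 = -0.427

-0.427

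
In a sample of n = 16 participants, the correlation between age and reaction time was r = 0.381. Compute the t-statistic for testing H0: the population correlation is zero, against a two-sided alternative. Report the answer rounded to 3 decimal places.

1.542

1 − r² = 1 − 0.145161 = 0.854839;  √(1−r²) = 0.924575
√(n−2) = √14 = 3.741657
t = r·√(n−2)/√(1−r²) = 0.381 · 3.741657 / 0.924575 = 1.542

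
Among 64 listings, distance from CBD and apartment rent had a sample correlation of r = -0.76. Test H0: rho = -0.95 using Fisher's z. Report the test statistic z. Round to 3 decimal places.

6.526

Fisher z: atanh(-0.76) = -0.996215, atanh(-0.95) = -1.831781
z = (z_r − z_0)·√(n−3) = (-0.996215 − (-1.831781))·√61 = 0.835566 · 7.810250 = 6.526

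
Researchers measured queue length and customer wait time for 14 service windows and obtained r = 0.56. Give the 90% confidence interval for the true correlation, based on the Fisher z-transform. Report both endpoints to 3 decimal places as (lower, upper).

z_r = atanh(0.56) = 0.632833;  SE = 1/√(n−3) = 1/√11 = 0.301511
z-limits: 0.632833 ± 1.645·0.301511 = 0.632833 ± 0.495986 = [0.136847, 1.128819]
ρ-limits: (tanh 0.136847, tanh 1.128819) = (0.136, 0.811)

(0.136, 0.811)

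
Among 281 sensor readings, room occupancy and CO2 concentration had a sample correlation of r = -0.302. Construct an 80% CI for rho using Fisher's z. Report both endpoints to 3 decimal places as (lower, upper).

(-0.370, -0.231)

z_r = atanh(-0.302) = -0.311719;  SE = 1/√(n−3) = 1/√278 = 0.059976
z-limits: -0.311719 ± 1.282·0.059976 = -0.311719 ± 0.076889 = [-0.388608, -0.234830]
ρ-limits: (tanh -0.388608, tanh -0.234830) = (-0.370, -0.231)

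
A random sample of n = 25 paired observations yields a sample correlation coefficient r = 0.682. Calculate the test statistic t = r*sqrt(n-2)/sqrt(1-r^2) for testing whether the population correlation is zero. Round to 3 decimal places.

4.472

1 − r² = 1 − 0.465124 = 0.534876;  √(1−r²) = 0.731352
√(n−2) = √23 = 4.795832
t = r·√(n−2)/√(1−r²) = 0.682 · 4.795832 / 0.731352 = 4.472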